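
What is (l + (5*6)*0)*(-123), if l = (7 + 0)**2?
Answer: -6027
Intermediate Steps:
l = 49 (l = 7**2 = 49)
(l + (5*6)*0)*(-123) = (49 + (5*6)*0)*(-123) = (49 + 30*0)*(-123) = (49 + 0)*(-123) = 49*(-123) = -6027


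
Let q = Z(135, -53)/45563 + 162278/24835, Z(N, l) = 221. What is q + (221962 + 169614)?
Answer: 443098004308529/1131557105 ≈ 3.9158e+5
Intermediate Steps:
q = 7399361049/1131557105 (q = 221/45563 + 162278/24835 = 7399361049/1131557105 ≈ 6.5391)
q + (221962 + 169614) = 7399361049/1131557105 + (221962 + 169614) = 7399361049/1131557105 + 391576 = 443098004308529/1131557105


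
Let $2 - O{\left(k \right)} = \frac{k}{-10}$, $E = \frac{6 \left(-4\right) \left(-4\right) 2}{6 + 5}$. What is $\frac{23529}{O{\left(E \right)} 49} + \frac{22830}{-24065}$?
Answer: $\frac{6182390031}{48582422} \approx 127.26$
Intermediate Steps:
$E = \frac{192}{11}$ ($E = \frac{6 \cdot 16 \cdot 2}{11} = 6 \cdot 32 \cdot \frac{1}{11} = 192 \cdot \frac{1}{11} = \frac{192}{11} \approx 17.455$)
$O{\left(k \right)} = 2 + \frac{k}{10}$ ($O{\left(k \right)} = 2 - \frac{k}{-10} = 2 - k \left(- \frac{1}{10}\right) = 2 - - \frac{k}{10} = 2 + \frac{k}{10}$)
$\frac{23529}{O{\left(E \right)} 49} + \frac{22830}{-24065} = \frac{23529}{\left(2 + \frac{1}{10} \cdot \frac{192}{11}\right) 49} + \frac{22830}{-24065} = \frac{23529}{\left(2 + \frac{96}{55}\right) 49} + 22830 \left(- \frac{1}{24065}\right) = \frac{23529}{\frac{206}{55} \cdot 49} - \frac{4566}{4813} = \frac{23529}{\frac{10094}{55}} - \frac{4566}{4813} = 23529 \cdot \frac{55}{10094} - \frac{4566}{4813} = \frac{1294095}{10094} - \frac{4566}{4813} = \frac{6182390031}{48582422}$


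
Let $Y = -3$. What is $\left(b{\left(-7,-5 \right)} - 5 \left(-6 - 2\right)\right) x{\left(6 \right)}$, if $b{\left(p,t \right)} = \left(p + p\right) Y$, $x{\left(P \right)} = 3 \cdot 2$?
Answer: $492$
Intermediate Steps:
$x{\left(P \right)} = 6$
$b{\left(p,t \right)} = - 6 p$ ($b{\left(p,t \right)} = \left(p + p\right) \left(-3\right) = 2 p \left(-3\right) = - 6 p$)
$\left(b{\left(-7,-5 \right)} - 5 \left(-6 - 2\right)\right) x{\left(6 \right)} = \left(\left(-6\right) \left(-7\right) - 5 \left(-6 - 2\right)\right) 6 = \left(42 - -40\right) 6 = \left(42 + 40\right) 6 = 82 \cdot 6 = 492$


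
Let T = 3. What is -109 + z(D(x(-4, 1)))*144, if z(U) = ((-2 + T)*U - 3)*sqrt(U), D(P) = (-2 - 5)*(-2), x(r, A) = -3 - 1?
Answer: -109 + 1584*sqrt(14) ≈ 5817.8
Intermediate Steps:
x(r, A) = -4
D(P) = 14 (D(P) = -7*(-2) = 14)
z(U) = sqrt(U)*(-3 + U) (z(U) = ((-2 + 3)*U - 3)*sqrt(U) = (1*U - 3)*sqrt(U) = (U - 3)*sqrt(U) = (-3 + U)*sqrt(U) = sqrt(U)*(-3 + U))
-109 + z(D(x(-4, 1)))*144 = -109 + (sqrt(14)*(-3 + 14))*144 = -109 + (sqrt(14)*11)*144 = -109 + (11*sqrt(14))*144 = -109 + 1584*sqrt(14)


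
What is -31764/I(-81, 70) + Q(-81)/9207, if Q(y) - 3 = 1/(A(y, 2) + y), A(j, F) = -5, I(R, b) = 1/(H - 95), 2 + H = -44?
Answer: 3546262620905/791802 ≈ 4.4787e+6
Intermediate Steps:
H = -46 (H = -2 - 44 = -46)
I(R, b) = -1/141 (I(R, b) = 1/(-46 - 95) = 1/(-141) = -1/141)
Q(y) = 3 + 1/(-5 + y)
-31764/I(-81, 70) + Q(-81)/9207 = -31764/(-1/141) + ((-14 + 3*(-81))/(-5 - 81))/9207 = -31764*(-141) + ((-14 - 243)/(-86))*(1/9207) = 4478724 - 1/86*(-257)*(1/9207) = 4478724 + (257/86)*(1/9207) = 4478724 + 257/791802 = 3546262620905/791802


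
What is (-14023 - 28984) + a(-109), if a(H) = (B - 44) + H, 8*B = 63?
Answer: -345217/8 ≈ -43152.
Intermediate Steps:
B = 63/8 (B = (⅛)*63 = 63/8 ≈ 7.8750)
a(H) = -289/8 + H (a(H) = (63/8 - 44) + H = -289/8 + H)
(-14023 - 28984) + a(-109) = (-14023 - 28984) + (-289/8 - 109) = -43007 - 1161/8 = -345217/8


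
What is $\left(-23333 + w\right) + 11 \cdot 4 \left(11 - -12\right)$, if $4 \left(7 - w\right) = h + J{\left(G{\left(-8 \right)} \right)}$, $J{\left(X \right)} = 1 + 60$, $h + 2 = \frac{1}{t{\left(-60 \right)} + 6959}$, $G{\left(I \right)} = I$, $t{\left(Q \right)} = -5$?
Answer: $- \frac{621096511}{27816} \approx -22329.0$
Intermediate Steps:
$h = - \frac{13907}{6954}$ ($h = -2 + \frac{1}{-5 + 6959} = -2 + \frac{1}{6954} = - \frac{13907}{6954} \approx -1.9999$)
$J{\left(X \right)} = 61$
$w = - \frac{215575}{27816}$ ($w = 7 - \frac{- \frac{13907}{6954} + 61}{4} = 7 - \frac{410287}{27816} = - \frac{215575}{27816} \approx -7.75$)
$\left(-23333 + w\right) + 11 \cdot 4 \left(11 - -12\right) = \left(-23333 - \frac{215575}{27816}\right) + 11 \cdot 4 \left(11 - -12\right) = - \frac{649246303}{27816} + 44 \left(11 + 12\right) = - \frac{649246303}{27816} + 44 \cdot 23 = - \frac{649246303}{27816} + 1012 = - \frac{621096511}{27816}$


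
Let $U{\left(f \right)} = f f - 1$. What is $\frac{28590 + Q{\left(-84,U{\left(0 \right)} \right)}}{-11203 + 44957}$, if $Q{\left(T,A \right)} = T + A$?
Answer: $\frac{28505}{33754} \approx 0.84449$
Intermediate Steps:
$U{\left(f \right)} = -1 + f^{2}$ ($U{\left(f \right)} = f^{2} - 1 = -1 + f^{2}$)
$Q{\left(T,A \right)} = A + T$
$\frac{28590 + Q{\left(-84,U{\left(0 \right)} \right)}}{-11203 + 44957} = \frac{28590 - \left(85 + 0\right)}{-11203 + 44957} = \frac{28590 + \left(\left(-1 + 0\right) - 84\right)}{33754} = \left(28590 - 85\right) \frac{1}{33754} = 28505 \cdot \frac{1}{33754} = \frac{28505}{33754}$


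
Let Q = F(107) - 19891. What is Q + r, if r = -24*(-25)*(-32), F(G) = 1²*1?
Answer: -39090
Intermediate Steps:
F(G) = 1 (F(G) = 1*1 = 1)
r = -19200 (r = 600*(-32) = -19200)
Q = -19890 (Q = 1 - 19891 = -19890)
Q + r = -19890 - 19200 = -39090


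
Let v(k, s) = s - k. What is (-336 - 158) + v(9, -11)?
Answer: -514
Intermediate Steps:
(-336 - 158) + v(9, -11) = (-336 - 158) + (-11 - 1*9) = -494 + (-11 - 9) = -494 - 20 = -514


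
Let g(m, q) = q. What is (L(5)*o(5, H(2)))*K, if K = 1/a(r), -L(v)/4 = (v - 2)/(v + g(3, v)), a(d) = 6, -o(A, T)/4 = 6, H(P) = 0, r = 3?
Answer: 24/5 ≈ 4.8000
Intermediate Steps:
o(A, T) = -24 (o(A, T) = -4*6 = -24)
L(v) = -2*(-2 + v)/v (L(v) = -4*(v - 2)/(v + v) = -4*(-2 + v)/(2*v) = -4*(-2 + v)*1/(2*v) = -2*(-2 + v)/v)
K = ⅙ (K = 1/6 = ⅙ ≈ 0.16667)
(L(5)*o(5, H(2)))*K = ((-2 + 4/5)*(-24))*(⅙) = ((-2 + 4*(⅕))*(-24))*(⅙) = ((-2 + ⅘)*(-24))*(⅙) = -6/5*(-24)*(⅙) = (144/5)*(⅙) = 24/5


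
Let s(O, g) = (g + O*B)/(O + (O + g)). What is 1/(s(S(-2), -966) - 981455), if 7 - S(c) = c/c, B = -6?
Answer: -159/156051178 ≈ -1.0189e-6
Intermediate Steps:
S(c) = 6 (S(c) = 7 - c/c = 7 - 1*1 = 7 - 1 = 6)
s(O, g) = (g - 6*O)/(g + 2*O) (s(O, g) = (g + O*(-6))/(O + (O + g)) = (g - 6*O)/(g + 2*O))
1/(s(S(-2), -966) - 981455) = 1/((-966 - 6*6)/(-966 + 2*6) - 981455) = 1/((-966 - 36)/(-966 + 12) - 981455) = 1/(-1002/(-954) - 981455) = 1/(-1/954*(-1002) - 981455) = 1/(167/159 - 981455) = 1/(-156051178/159) = -159/156051178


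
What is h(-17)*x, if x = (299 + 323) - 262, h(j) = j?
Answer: -6120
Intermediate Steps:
x = 360 (x = 622 - 262 = 360)
h(-17)*x = -17*360 = -6120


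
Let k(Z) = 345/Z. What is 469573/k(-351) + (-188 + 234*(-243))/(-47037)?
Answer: -2584208147767/5409255 ≈ -4.7774e+5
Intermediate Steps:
469573/k(-351) + (-188 + 234*(-243))/(-47037) = 469573/((345/(-351))) + (-188 + 234*(-243))/(-47037) = 469573/((345*(-1/351))) + (-188 - 56862)*(-1/47037) = 469573/(-115/117) - 57050*(-1/47037) = 469573*(-117/115) + 57050/47037 = -54940041/115 + 57050/47037 = -2584208147767/5409255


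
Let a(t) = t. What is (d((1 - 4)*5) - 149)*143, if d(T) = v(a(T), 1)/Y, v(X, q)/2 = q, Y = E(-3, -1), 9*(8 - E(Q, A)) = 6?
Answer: -21268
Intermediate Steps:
E(Q, A) = 22/3 (E(Q, A) = 8 - 1/9*6 = 8 - 2/3 = 22/3)
Y = 22/3 ≈ 7.3333
v(X, q) = 2*q
d(T) = 3/11 (d(T) = (2*1)/(22/3) = 2*(3/22) = 3/11)
(d((1 - 4)*5) - 149)*143 = (3/11 - 149)*143 = -1636/11*143 = -21268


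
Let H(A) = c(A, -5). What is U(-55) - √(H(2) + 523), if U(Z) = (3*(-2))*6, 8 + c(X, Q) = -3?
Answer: -36 - 16*√2 ≈ -58.627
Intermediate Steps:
c(X, Q) = -11 (c(X, Q) = -8 - 3 = -11)
H(A) = -11
U(Z) = -36 (U(Z) = -6*6 = -36)
U(-55) - √(H(2) + 523) = -36 - √(-11 + 523) = -36 - √512 = -36 - 16*√2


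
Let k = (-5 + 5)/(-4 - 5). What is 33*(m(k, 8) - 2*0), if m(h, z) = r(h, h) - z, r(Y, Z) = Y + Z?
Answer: -264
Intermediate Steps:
k = 0 (k = 0/(-9) = 0*(-⅑) = 0)
m(h, z) = -z + 2*h (m(h, z) = (h + h) - z = 2*h - z = -z + 2*h)
33*(m(k, 8) - 2*0) = 33*((-1*8 + 2*0) - 2*0) = 33*((-8 + 0) + 0) = 33*(-8 + 0) = 33*(-8) = -264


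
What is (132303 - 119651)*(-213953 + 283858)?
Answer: 884438060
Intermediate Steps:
(132303 - 119651)*(-213953 + 283858) = 12652*69905 = 884438060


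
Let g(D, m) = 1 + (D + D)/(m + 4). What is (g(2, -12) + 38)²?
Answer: 5929/4 ≈ 1482.3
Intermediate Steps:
g(D, m) = 1 + 2*D/(4 + m) (g(D, m) = 1 + (2*D)/(4 + m) = 1 + 2*D/(4 + m))
(g(2, -12) + 38)² = ((4 - 12 + 2*2)/(4 - 12) + 38)² = ((4 - 12 + 4)/(-8) + 38)² = (-⅛*(-4) + 38)² = (½ + 38)² = (77/2)² = 5929/4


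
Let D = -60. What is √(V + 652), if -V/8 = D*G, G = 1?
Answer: 2*√283 ≈ 33.645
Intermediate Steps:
V = 480 (V = -(-480) = -8*(-60) = 480)
√(V + 652) = √(480 + 652) = √1132 = 2*√283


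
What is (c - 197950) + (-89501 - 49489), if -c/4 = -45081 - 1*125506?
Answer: 345408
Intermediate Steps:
c = 682348 (c = -4*(-45081 - 1*125506) = -4*(-45081 - 125506) = -4*(-170587) = 682348)
(c - 197950) + (-89501 - 49489) = (682348 - 197950) + (-89501 - 49489) = 484398 - 138990 = 345408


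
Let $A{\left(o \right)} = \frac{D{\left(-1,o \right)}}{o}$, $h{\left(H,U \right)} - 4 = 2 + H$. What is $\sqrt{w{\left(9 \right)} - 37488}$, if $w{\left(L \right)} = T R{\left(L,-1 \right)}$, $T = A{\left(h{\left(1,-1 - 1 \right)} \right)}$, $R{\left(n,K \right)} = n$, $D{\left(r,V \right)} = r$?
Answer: $\frac{5 i \sqrt{73479}}{7} \approx 193.62 i$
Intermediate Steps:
$h{\left(H,U \right)} = 6 + H$ ($h{\left(H,U \right)} = 4 + \left(2 + H\right) = 6 + H$)
$A{\left(o \right)} = - \frac{1}{o}$
$T = - \frac{1}{7}$ ($T = - \frac{1}{6 + 1} = - \frac{1}{7} \approx -0.14286$)
$w{\left(L \right)} = - \frac{L}{7}$
$\sqrt{w{\left(9 \right)} - 37488} = \sqrt{\left(- \frac{1}{7}\right) 9 - 37488} = \sqrt{- \frac{9}{7} - 37488} = \sqrt{- \frac{262425}{7}} = \frac{5 i \sqrt{73479}}{7}$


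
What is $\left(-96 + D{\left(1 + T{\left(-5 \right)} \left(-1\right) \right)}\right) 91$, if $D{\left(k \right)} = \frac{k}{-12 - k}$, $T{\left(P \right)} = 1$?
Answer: $-8736$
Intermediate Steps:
$\left(-96 + D{\left(1 + T{\left(-5 \right)} \left(-1\right) \right)}\right) 91 = \left(-96 - \frac{1 + 1 \left(-1\right)}{12 + \left(1 + 1 \left(-1\right)\right)}\right) 91 = \left(-96 - \frac{1 - 1}{12 + \left(1 - 1\right)}\right) 91 = \left(-96 - \frac{0}{12 + 0}\right) 91 = \left(-96 - \frac{0}{12}\right) 91 = \left(-96 - 0 \cdot \frac{1}{12}\right) 91 = \left(-96 + 0\right) 91 = \left(-96\right) 91 = -8736$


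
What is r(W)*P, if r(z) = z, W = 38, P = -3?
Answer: -114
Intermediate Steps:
r(W)*P = 38*(-3) = -114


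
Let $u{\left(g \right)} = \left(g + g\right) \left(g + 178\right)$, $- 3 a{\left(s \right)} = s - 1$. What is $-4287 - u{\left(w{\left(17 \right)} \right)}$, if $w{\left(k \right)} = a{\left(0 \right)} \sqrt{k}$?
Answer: $- \frac{38617}{9} - \frac{356 \sqrt{17}}{3} \approx -4780.1$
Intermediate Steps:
$a{\left(s \right)} = \frac{1}{3} - \frac{s}{3}$ ($a{\left(s \right)} = - \frac{s - 1}{3} = - \frac{-1 + s}{3} = \frac{1}{3} - \frac{s}{3}$)
$w{\left(k \right)} = \frac{\sqrt{k}}{3}$ ($w{\left(k \right)} = \left(\frac{1}{3} - 0\right) \sqrt{k} = \left(\frac{1}{3} + 0\right) \sqrt{k} = \frac{\sqrt{k}}{3}$)
$u{\left(g \right)} = 2 g \left(178 + g\right)$
$-4287 - u{\left(w{\left(17 \right)} \right)} = -4287 - 2 \frac{\sqrt{17}}{3} \left(178 + \frac{\sqrt{17}}{3}\right) = -4287 - \frac{2 \sqrt{17} \left(178 + \frac{\sqrt{17}}{3}\right)}{3}$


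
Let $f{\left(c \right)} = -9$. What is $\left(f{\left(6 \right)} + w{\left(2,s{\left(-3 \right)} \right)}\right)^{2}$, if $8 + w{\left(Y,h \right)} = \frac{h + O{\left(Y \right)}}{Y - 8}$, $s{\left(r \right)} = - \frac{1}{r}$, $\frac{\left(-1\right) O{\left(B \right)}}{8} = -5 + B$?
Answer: $\frac{143641}{324} \approx 443.34$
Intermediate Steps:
$O{\left(B \right)} = 40 - 8 B$ ($O{\left(B \right)} = - 8 \left(-5 + B\right) = 40 - 8 B$)
$w{\left(Y,h \right)} = -8 + \frac{40 + h - 8 Y}{-8 + Y}$ ($w{\left(Y,h \right)} = -8 + \frac{h - \left(-40 + 8 Y\right)}{Y - 8} = -8 + \frac{40 + h - 8 Y}{-8 + Y}$)
$\left(f{\left(6 \right)} + w{\left(2,s{\left(-3 \right)} \right)}\right)^{2} = \left(-9 + \frac{104 - \frac{1}{-3} - 32}{-8 + 2}\right)^{2} = \left(-9 + \frac{104 - - \frac{1}{3} - 32}{-6}\right)^{2} = \left(-9 - \frac{104 + \frac{1}{3} - 32}{6}\right)^{2} = \left(-9 - \frac{217}{18}\right)^{2} = \left(- \frac{379}{18}\right)^{2} = \frac{143641}{324}$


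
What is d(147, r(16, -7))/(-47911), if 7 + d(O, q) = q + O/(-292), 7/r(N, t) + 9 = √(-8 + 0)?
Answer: 213395/1245111068 + 14*I*√2/4264079 ≈ 0.00017139 + 4.6432e-6*I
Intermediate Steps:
r(N, t) = 7/(-9 + 2*I*√2) (r(N, t) = 7/(-9 + √(-8 + 0)) = 7/(-9 + √(-8)) = 7/(-9 + 2*I*√2))
d(O, q) = -7 + q - O/292 (d(O, q) = -7 + (q + O/(-292)) = -7 + (q + O*(-1/292)) = -7 + (q - O/292) = -7 + q - O/292)
d(147, r(16, -7))/(-47911) = (-7 + (-63/89 - 14*I*√2/89) - 1/292*147)/(-47911) = (-7 + (-63/89 - 14*I*√2/89) - 147/292)*(-1/47911) = (-213395/25988 - 14*I*√2/89)*(-1/47911) = 213395/1245111068 + 14*I*√2/4264079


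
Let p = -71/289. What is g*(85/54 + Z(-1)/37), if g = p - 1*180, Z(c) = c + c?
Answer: -158200367/577422 ≈ -273.98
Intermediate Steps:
p = -71/289 (p = -71*1/289 = -71/289 ≈ -0.24567)
Z(c) = 2*c
g = -52091/289 (g = -71/289 - 1*180 = -71/289 - 180 = -52091/289 ≈ -180.25)
g*(85/54 + Z(-1)/37) = -52091*(85/54 + (2*(-1))/37)/289 = -52091*(85*(1/54) - 2*1/37)/289 = -52091*(85/54 - 2/37)/289 = -52091/289*3037/1998 = -158200367/577422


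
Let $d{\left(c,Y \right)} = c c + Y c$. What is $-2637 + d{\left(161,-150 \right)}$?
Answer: $-866$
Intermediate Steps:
$d{\left(c,Y \right)} = c^{2} + Y c$
$-2637 + d{\left(161,-150 \right)} = -2637 + 161 \left(-150 + 161\right) = -2637 + 161 \cdot 11 = -2637 + 1771 = -866$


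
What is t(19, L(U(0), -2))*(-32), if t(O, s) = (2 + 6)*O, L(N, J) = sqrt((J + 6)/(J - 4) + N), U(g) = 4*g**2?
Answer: -4864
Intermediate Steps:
L(N, J) = sqrt(N + (6 + J)/(-4 + J)) (L(N, J) = sqrt((6 + J)/(-4 + J) + N) = sqrt(N + (6 + J)/(-4 + J)))
t(O, s) = 8*O
t(19, L(U(0), -2))*(-32) = (8*19)*(-32) = 152*(-32) = -4864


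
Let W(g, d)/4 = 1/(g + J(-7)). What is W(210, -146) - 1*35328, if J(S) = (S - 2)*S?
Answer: -9644540/273 ≈ -35328.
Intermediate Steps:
J(S) = S*(-2 + S) (J(S) = (-2 + S)*S = S*(-2 + S))
W(g, d) = 4/(63 + g) (W(g, d) = 4/(g - 7*(-2 - 7)) = 4/(g - 7*(-9)) = 4/(g + 63) = 4/(63 + g))
W(210, -146) - 1*35328 = 4/(63 + 210) - 1*35328 = 4/273 - 35328 = -9644540/273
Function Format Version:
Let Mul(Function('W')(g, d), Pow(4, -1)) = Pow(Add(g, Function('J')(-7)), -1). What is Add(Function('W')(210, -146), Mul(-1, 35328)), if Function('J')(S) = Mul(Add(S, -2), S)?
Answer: Rational(-9644540, 273) ≈ -35328.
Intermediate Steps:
Function('J')(S) = Mul(S, Add(-2, S)) (Function('J')(S) = Mul(Add(-2, S), S) = Mul(S, Add(-2, S)))
Function('W')(g, d) = Mul(4, Pow(Add(63, g), -1)) (Function('W')(g, d) = Mul(4, Pow(Add(g, Mul(-7, Add(-2, -7))), -1)) = Mul(4, Pow(Add(g, Mul(-7, -9)), -1)) = Mul(4, Pow(Add(g, 63), -1)) = Mul(4, Pow(Add(63, g), -1)))
Add(Function('W')(210, -146), Mul(-1, 35328)) = Add(Mul(4, Pow(Add(63, 210), -1)), Mul(-1, 35328)) = Add(Mul(4, Pow(273, -1)), -35328) = Add(Mul(4, Rational(1, 273)), -35328) = Add(Rational(4, 273), -35328) = Rational(-9644540, 273)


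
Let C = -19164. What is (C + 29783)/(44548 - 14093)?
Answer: 10619/30455 ≈ 0.34868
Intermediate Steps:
(C + 29783)/(44548 - 14093) = (-19164 + 29783)/(44548 - 14093) = 10619/30455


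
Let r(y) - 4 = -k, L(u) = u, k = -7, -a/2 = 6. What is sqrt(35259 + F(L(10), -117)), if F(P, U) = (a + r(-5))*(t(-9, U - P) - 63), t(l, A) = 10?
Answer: 4*sqrt(2207) ≈ 187.91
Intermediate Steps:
a = -12 (a = -2*6 = -12)
r(y) = 11 (r(y) = 4 - 1*(-7) = 4 + 7 = 11)
F(P, U) = 53 (F(P, U) = (-12 + 11)*(10 - 63) = -1*(-53) = 53)
sqrt(35259 + F(L(10), -117)) = sqrt(35259 + 53) = sqrt(35312) = 4*sqrt(2207)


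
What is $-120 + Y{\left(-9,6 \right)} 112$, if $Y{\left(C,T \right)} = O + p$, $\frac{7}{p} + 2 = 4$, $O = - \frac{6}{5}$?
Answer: $\frac{688}{5} \approx 137.6$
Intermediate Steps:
$O = - \frac{6}{5}$ ($O = \left(-6\right) \frac{1}{5} = - \frac{6}{5} \approx -1.2$)
$p = \frac{7}{2}$ ($p = \frac{7}{-2 + 4} = \frac{7}{2} \approx 3.5$)
$Y{\left(C,T \right)} = \frac{23}{10}$ ($Y{\left(C,T \right)} = - \frac{6}{5} + \frac{7}{2} = \frac{23}{10}$)
$-120 + Y{\left(-9,6 \right)} 112 = -120 + \frac{23}{10} \cdot 112 = -120 + \frac{1288}{5} = \frac{688}{5}$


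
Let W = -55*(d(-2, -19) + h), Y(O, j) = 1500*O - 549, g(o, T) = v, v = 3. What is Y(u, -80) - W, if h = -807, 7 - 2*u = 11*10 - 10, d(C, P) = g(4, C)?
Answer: -114519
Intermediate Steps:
g(o, T) = 3
d(C, P) = 3
u = -93/2 (u = 7/2 - (11*10 - 10)/2 = 7/2 - (110 - 10)/2 = 7/2 - ½*100 = 7/2 - 50 = -93/2 ≈ -46.500)
Y(O, j) = -549 + 1500*O
W = 44220 (W = -55*(3 - 807) = -55*(-804) = 44220)
Y(u, -80) - W = (-549 + 1500*(-93/2)) - 1*44220 = (-549 - 69750) - 44220 = -70299 - 44220 = -114519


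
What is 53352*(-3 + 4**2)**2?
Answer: 9016488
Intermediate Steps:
53352*(-3 + 4**2)**2 = 53352*(-3 + 16)**2 = 53352*13**2 = 53352*169 = 9016488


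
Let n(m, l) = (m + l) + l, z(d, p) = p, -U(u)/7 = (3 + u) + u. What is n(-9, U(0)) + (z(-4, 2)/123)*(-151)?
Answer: -6575/123 ≈ -53.455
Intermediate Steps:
U(u) = -21 - 14*u (U(u) = -7*((3 + u) + u) = -7*(3 + 2*u) = -21 - 14*u)
n(m, l) = m + 2*l (n(m, l) = (l + m) + l = m + 2*l)
n(-9, U(0)) + (z(-4, 2)/123)*(-151) = (-9 + 2*(-21 - 14*0)) + (2/123)*(-151) = (-9 + 2*(-21 + 0)) + (2*(1/123))*(-151) = (-9 + 2*(-21)) + (2/123)*(-151) = (-9 - 42) - 302/123 = -51 - 302/123 = -6575/123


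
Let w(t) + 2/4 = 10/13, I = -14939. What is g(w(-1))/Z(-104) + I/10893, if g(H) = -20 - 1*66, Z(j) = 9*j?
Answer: -2174351/1699308 ≈ -1.2796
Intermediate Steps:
w(t) = 7/26 (w(t) = -1/2 + 10/13 = 7/26)
g(H) = -86 (g(H) = -20 - 66 = -86)
g(w(-1))/Z(-104) + I/10893 = -86/(9*(-104)) - 14939/10893 = -86/(-936) - 14939*1/10893 = -86*(-1/936) - 14939/10893 = 43/468 - 14939/10893 = -2174351/1699308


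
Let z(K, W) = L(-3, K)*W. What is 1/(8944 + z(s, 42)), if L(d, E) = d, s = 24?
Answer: 1/8818 ≈ 0.00011340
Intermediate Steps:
z(K, W) = -3*W
1/(8944 + z(s, 42)) = 1/(8944 - 3*42) = 1/(8944 - 126) = 1/8818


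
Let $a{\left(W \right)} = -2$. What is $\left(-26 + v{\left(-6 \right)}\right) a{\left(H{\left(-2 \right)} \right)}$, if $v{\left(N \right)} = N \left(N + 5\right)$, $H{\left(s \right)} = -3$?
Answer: $40$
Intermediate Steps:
$v{\left(N \right)} = N \left(5 + N\right)$
$\left(-26 + v{\left(-6 \right)}\right) a{\left(H{\left(-2 \right)} \right)} = \left(-26 - 6 \left(5 - 6\right)\right) \left(-2\right) = \left(-26 - -6\right) \left(-2\right) = \left(-26 + 6\right) \left(-2\right) = \left(-20\right) \left(-2\right) = 40$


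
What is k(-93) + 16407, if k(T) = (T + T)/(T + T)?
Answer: 16408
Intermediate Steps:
k(T) = 1 (k(T) = (2*T)/((2*T)) = (2*T)*(1/(2*T)) = 1)
k(-93) + 16407 = 1 + 16407 = 16408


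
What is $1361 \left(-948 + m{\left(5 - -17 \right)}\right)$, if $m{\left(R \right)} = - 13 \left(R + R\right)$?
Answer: $-2068720$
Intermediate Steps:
$m{\left(R \right)} = - 26 R$ ($m{\left(R \right)} = - 13 \cdot 2 R = - 26 R$)
$1361 \left(-948 + m{\left(5 - -17 \right)}\right) = 1361 \left(-948 - 26 \left(5 - -17\right)\right) = 1361 \left(-948 - 26 \left(5 + 17\right)\right) = 1361 \left(-948 - 572\right) = 1361 \left(-1520\right) = -2068720$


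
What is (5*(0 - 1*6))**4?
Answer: 810000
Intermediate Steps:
(5*(0 - 1*6))**4 = (5*(0 - 6))**4 = (5*(-6))**4 = (-30)**4 = 810000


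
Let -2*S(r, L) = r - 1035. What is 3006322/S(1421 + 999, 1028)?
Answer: -6012644/1385 ≈ -4341.3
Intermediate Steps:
S(r, L) = 1035/2 - r/2 (S(r, L) = -(r - 1035)/2 = -(-1035 + r)/2 = 1035/2 - r/2)
3006322/S(1421 + 999, 1028) = 3006322/(1035/2 - (1421 + 999)/2) = 3006322/(1035/2 - ½*2420) = 3006322/(1035/2 - 1210) = 3006322/(-1385/2) = 3006322*(-2/1385) = -6012644/1385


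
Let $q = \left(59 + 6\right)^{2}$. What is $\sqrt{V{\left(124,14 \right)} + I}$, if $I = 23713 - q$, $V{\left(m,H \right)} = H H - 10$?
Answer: $3 \sqrt{2186} \approx 140.26$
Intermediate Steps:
$q = 4225$ ($q = 65^{2} = 4225$)
$V{\left(m,H \right)} = -10 + H^{2}$ ($V{\left(m,H \right)} = H^{2} - 10 = -10 + H^{2}$)
$I = 19488$ ($I = 23713 - 4225 = 19488$)
$\sqrt{V{\left(124,14 \right)} + I} = \sqrt{\left(-10 + 14^{2}\right) + 19488} = \sqrt{\left(-10 + 196\right) + 19488} = \sqrt{186 + 19488} = \sqrt{19674} = 3 \sqrt{2186}$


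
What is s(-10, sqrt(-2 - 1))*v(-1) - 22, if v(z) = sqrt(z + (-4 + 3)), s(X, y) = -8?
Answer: -22 - 8*I*sqrt(2) ≈ -22.0 - 11.314*I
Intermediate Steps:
v(z) = sqrt(-1 + z) (v(z) = sqrt(z - 1) = sqrt(-1 + z))
s(-10, sqrt(-2 - 1))*v(-1) - 22 = -8*sqrt(-1 - 1) - 22 = -8*I*sqrt(2) - 22 = -22 - 8*I*sqrt(2)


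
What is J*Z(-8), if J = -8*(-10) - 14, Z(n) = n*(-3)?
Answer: 1584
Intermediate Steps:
Z(n) = -3*n
J = 66 (J = 80 - 14 = 66)
J*Z(-8) = 66*(-3*(-8)) = 66*24 = 1584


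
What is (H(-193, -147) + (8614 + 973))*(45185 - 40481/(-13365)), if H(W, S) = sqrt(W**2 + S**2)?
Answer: 5789953663522/13365 + 603938006*sqrt(58858)/13365 ≈ 4.4418e+8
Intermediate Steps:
H(W, S) = sqrt(S**2 + W**2)
(H(-193, -147) + (8614 + 973))*(45185 - 40481/(-13365)) = (sqrt((-147)**2 + (-193)**2) + (8614 + 973))*(45185 - 40481/(-13365)) = (sqrt(21609 + 37249) + 9587)*(45185 - 40481*(-1/13365)) = (sqrt(58858) + 9587)*(45185 + 40481/13365) = (9587 + sqrt(58858))*(603938006/13365) = 5789953663522/13365 + 603938006*sqrt(58858)/13365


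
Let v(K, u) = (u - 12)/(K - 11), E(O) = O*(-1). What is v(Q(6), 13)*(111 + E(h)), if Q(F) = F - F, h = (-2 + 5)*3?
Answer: -102/11 ≈ -9.2727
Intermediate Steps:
h = 9 (h = 3*3 = 9)
E(O) = -O
Q(F) = 0
v(K, u) = (-12 + u)/(-11 + K)
v(Q(6), 13)*(111 + E(h)) = ((-12 + 13)/(-11 + 0))*(111 - 1*9) = (1/(-11))*(111 - 9) = -1/11*1*102 = -1/11*102 = -102/11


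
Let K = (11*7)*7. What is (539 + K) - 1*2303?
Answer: -1225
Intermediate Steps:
K = 539 (K = 77*7 = 539)
(539 + K) - 1*2303 = (539 + 539) - 1*2303 = 1078 - 2303 = -1225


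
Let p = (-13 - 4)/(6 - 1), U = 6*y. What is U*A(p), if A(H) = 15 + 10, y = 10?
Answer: 1500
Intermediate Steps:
U = 60 (U = 6*10 = 60)
p = -17/5 ≈ -3.4000
A(H) = 25
U*A(p) = 60*25 = 1500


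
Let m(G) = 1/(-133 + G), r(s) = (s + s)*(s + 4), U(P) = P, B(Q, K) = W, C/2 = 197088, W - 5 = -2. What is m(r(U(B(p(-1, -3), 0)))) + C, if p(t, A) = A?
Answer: 35870015/91 ≈ 3.9418e+5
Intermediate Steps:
W = 3 (W = 5 - 2 = 3)
C = 394176 (C = 2*197088 = 394176)
B(Q, K) = 3
r(s) = 2*s*(4 + s) (r(s) = (2*s)*(4 + s) = 2*s*(4 + s))
m(r(U(B(p(-1, -3), 0)))) + C = 1/(-133 + 2*3*(4 + 3)) + 394176 = 1/(-133 + 2*3*7) + 394176 = 1/(-133 + 42) + 394176 = 1/(-91) + 394176 = -1/91 + 394176 = 35870015/91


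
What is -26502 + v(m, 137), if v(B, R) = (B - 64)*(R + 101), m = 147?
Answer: -6748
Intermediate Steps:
v(B, R) = (-64 + B)*(101 + R)
-26502 + v(m, 137) = -26502 + (-6464 - 64*137 + 101*147 + 147*137) = -26502 + (-6464 - 8768 + 14847 + 20139) = -26502 + 19754 = -6748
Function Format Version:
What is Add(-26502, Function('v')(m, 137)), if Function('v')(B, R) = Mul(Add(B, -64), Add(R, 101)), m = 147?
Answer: -6748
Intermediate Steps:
Function('v')(B, R) = Mul(Add(-64, B), Add(101, R))
Add(-26502, Function('v')(m, 137)) = Add(-26502, Add(-6464, Mul(-64, 137), Mul(101, 147), Mul(147, 137))) = Add(-26502, Add(-6464, -8768, 14847, 20139)) = Add(-26502, 19754) = -6748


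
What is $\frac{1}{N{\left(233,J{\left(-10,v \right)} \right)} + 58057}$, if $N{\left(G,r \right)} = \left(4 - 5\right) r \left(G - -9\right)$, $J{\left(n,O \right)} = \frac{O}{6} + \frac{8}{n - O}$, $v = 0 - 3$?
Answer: $\frac{7}{409182} \approx 1.7107 \cdot 10^{-5}$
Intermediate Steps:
$v = -3$
$J{\left(n,O \right)} = \frac{8}{n - O} + \frac{O}{6}$ ($J{\left(n,O \right)} = O \frac{1}{6} + \frac{8}{n - O} = \frac{O}{6} + \frac{8}{n - O} = \frac{8}{n - O} + \frac{O}{6}$)
$N{\left(G,r \right)} = - r \left(9 + G\right)$ ($N{\left(G,r \right)} = - r \left(G + 9\right) = - r \left(9 + G\right)$)
$\frac{1}{N{\left(233,J{\left(-10,v \right)} \right)} + 58057} = \frac{1}{- \frac{-48 + \left(-3\right)^{2} - \left(-3\right) \left(-10\right)}{6 \left(-3 - -10\right)} \left(9 + 233\right) + 58057} = \frac{1}{\left(-1\right) \frac{-48 + 9 - 30}{6 \left(-3 + 10\right)} 242 + 58057} = \frac{1}{\left(-1\right) \frac{1}{6} \cdot \frac{1}{7} \left(-69\right) 242 + 58057} = \frac{1}{\left(-1\right) \left(- \frac{23}{14}\right) 242 + 58057} = \frac{1}{\frac{2783}{7} + 58057} = \frac{1}{\frac{409182}{7}} = \frac{7}{409182}$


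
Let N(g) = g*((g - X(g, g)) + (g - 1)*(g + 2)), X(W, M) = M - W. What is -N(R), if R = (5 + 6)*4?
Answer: -88968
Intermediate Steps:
R = 44 (R = 11*4 = 44)
N(g) = g*(g + (-1 + g)*(2 + g)) (N(g) = g*((g - (g - g)) + (g - 1)*(g + 2)) = g*((g - 1*0) + (-1 + g)*(2 + g)) = g*((g + 0) + (-1 + g)*(2 + g)) = g*(g + (-1 + g)*(2 + g)))
-N(R) = -44*(-2 + 44² + 2*44) = -44*(-2 + 1936 + 88) = -44*2022 = -1*88968 = -88968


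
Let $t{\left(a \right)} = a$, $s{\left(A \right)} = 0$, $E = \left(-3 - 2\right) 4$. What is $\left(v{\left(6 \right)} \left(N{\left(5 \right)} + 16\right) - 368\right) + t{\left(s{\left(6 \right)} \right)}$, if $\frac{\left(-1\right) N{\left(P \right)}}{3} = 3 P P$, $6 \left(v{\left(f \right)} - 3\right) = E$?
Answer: $- \frac{895}{3} \approx -298.33$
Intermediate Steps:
$E = -20$ ($E = \left(-5\right) 4 = -20$)
$v{\left(f \right)} = - \frac{1}{3}$ ($v{\left(f \right)} = 3 + \frac{1}{6} \left(-20\right) = 3 - \frac{10}{3} = - \frac{1}{3}$)
$N{\left(P \right)} = - 9 P^{2}$ ($N{\left(P \right)} = - 3 \cdot 3 P P = - 3 \cdot 3 P^{2} = - 9 P^{2}$)
$\left(v{\left(6 \right)} \left(N{\left(5 \right)} + 16\right) - 368\right) + t{\left(s{\left(6 \right)} \right)} = \left(- \frac{- 9 \cdot 5^{2} + 16}{3} - 368\right) + 0 = \left(- \frac{\left(-9\right) 25 + 16}{3} - 368\right) + 0 = \left(- \frac{-225 + 16}{3} - 368\right) + 0 = \left(\left(- \frac{1}{3}\right) \left(-209\right) - 368\right) + 0 = \left(\frac{209}{3} - 368\right) + 0 = - \frac{895}{3} + 0 = - \frac{895}{3}$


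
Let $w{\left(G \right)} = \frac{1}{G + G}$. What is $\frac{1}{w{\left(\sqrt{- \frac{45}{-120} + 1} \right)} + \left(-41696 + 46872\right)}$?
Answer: $\frac{28468}{147350367} - \frac{\sqrt{22}}{294700734} \approx 0.00019318$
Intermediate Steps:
$w{\left(G \right)} = \frac{1}{2 G}$
$\frac{1}{w{\left(\sqrt{- \frac{45}{-120} + 1} \right)} + \left(-41696 + 46872\right)} = \frac{1}{\frac{1}{2 \sqrt{- \frac{45}{-120} + 1}} + \left(-41696 + 46872\right)} = \frac{1}{\frac{1}{2 \sqrt{\left(-45\right) \left(- \frac{1}{120}\right) + 1}} + 5176} = \frac{1}{\frac{1}{2 \sqrt{\frac{3}{8} + 1}} + 5176} = \frac{1}{\frac{1}{2 \sqrt{\frac{11}{8}}} + 5176} = \frac{1}{\frac{1}{2 \frac{\sqrt{22}}{4}} + 5176} = \frac{1}{\frac{\frac{2}{11} \sqrt{22}}{2} + 5176} = \frac{1}{\frac{\sqrt{22}}{11} + 5176} = \frac{1}{5176 + \frac{\sqrt{22}}{11}}$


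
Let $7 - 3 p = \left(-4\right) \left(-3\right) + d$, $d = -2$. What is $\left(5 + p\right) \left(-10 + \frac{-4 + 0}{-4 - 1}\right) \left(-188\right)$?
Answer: $\frac{34592}{5} \approx 6918.4$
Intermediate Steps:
$p = -1$ ($p = \frac{7}{3} - \frac{\left(-4\right) \left(-3\right) - 2}{3} = \frac{7}{3} - \frac{12 - 2}{3} = \frac{7}{3} - \frac{10}{3} = -1$)
$\left(5 + p\right) \left(-10 + \frac{-4 + 0}{-4 - 1}\right) \left(-188\right) = \left(5 - 1\right) \left(-10 + \frac{-4 + 0}{-4 - 1}\right) \left(-188\right) = 4 \left(-10 - \frac{4}{-5}\right) \left(-188\right) = 4 \left(-10 - - \frac{4}{5}\right) \left(-188\right) = 4 \left(-10 + \frac{4}{5}\right) \left(-188\right) = 4 \left(- \frac{46}{5}\right) \left(-188\right) = \left(- \frac{184}{5}\right) \left(-188\right) = \frac{34592}{5}$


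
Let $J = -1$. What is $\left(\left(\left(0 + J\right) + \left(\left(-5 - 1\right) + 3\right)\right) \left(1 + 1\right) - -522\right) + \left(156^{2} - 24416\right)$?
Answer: $434$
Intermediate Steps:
$\left(\left(\left(0 + J\right) + \left(\left(-5 - 1\right) + 3\right)\right) \left(1 + 1\right) - -522\right) + \left(156^{2} - 24416\right) = \left(\left(\left(0 - 1\right) + \left(\left(-5 - 1\right) + 3\right)\right) \left(1 + 1\right) - -522\right) + \left(156^{2} - 24416\right) = \left(\left(-1 + \left(-6 + 3\right)\right) 2 + 522\right) + \left(24336 - 24416\right) = \left(\left(-1 - 3\right) 2 + 522\right) - 80 = \left(\left(-4\right) 2 + 522\right) - 80 = \left(-8 + 522\right) - 80 = 514 - 80 = 434$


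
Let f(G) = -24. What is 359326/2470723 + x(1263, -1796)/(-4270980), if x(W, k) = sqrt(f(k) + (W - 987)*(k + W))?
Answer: 359326/2470723 - I*sqrt(4087)/711830 ≈ 0.14543 - 8.981e-5*I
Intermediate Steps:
x(W, k) = sqrt(-24 + (-987 + W)*(W + k)) (x(W, k) = sqrt(-24 + (W - 987)*(k + W)) = sqrt(-24 + (-987 + W)*(W + k)))
359326/2470723 + x(1263, -1796)/(-4270980) = 359326/2470723 + sqrt(-24 + 1263**2 - 987*1263 - 987*(-1796) + 1263*(-1796))/(-4270980) = 359326*(1/2470723) + sqrt(-24 + 1595169 - 1246581 + 1772652 - 2268348)*(-1/4270980) = 359326/2470723 + sqrt(-147132)*(-1/4270980) = 359326/2470723 + (6*I*sqrt(4087))*(-1/4270980) = 359326/2470723 - I*sqrt(4087)/711830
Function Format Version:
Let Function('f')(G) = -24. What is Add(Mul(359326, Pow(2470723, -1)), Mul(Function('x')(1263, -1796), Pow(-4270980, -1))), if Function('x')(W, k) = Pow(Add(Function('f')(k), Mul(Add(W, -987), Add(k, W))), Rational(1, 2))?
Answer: Add(Rational(359326, 2470723), Mul(Rational(-1, 711830), I, Pow(4087, Rational(1, 2)))) ≈ Add(0.14543, Mul(-8.9810e-5, I))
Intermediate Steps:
Function('x')(W, k) = Pow(Add(-24, Mul(Add(-987, W), Add(W, k))), Rational(1, 2)) (Function('x')(W, k) = Pow(Add(-24, Mul(Add(W, -987), Add(k, W))), Rational(1, 2)) = Pow(Add(-24, Mul(Add(-987, W), Add(W, k))), Rational(1, 2)))
Add(Mul(359326, Pow(2470723, -1)), Mul(Function('x')(1263, -1796), Pow(-4270980, -1))) = Add(Mul(359326, Pow(2470723, -1)), Mul(Pow(Add(-24, Pow(1263, 2), Mul(-987, 1263), Mul(-987, -1796), Mul(1263, -1796)), Rational(1, 2)), Pow(-4270980, -1))) = Add(Mul(359326, Rational(1, 2470723)), Mul(Pow(Add(-24, 1595169, -1246581, 1772652, -2268348), Rational(1, 2)), Rational(-1, 4270980))) = Add(Rational(359326, 2470723), Mul(Pow(-147132, Rational(1, 2)), Rational(-1, 4270980))) = Add(Rational(359326, 2470723), Mul(Mul(6, I, Pow(4087, Rational(1, 2))), Rational(-1, 4270980))) = Add(Rational(359326, 2470723), Mul(Rational(-1, 711830), I, Pow(4087, Rational(1, 2))))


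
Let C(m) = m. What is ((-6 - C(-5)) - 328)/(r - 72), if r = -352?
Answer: 329/424 ≈ 0.77594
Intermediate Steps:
((-6 - C(-5)) - 328)/(r - 72) = ((-6 - 1*(-5)) - 328)/(-352 - 72) = ((-6 + 5) - 328)/(-424) = (-1 - 328)*(-1/424) = -329*(-1/424) = 329/424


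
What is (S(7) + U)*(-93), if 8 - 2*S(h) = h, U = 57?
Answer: -10695/2 ≈ -5347.5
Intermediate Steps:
S(h) = 4 - h/2
(S(7) + U)*(-93) = ((4 - ½*7) + 57)*(-93) = ((4 - 7/2) + 57)*(-93) = (½ + 57)*(-93) = (115/2)*(-93) = -10695/2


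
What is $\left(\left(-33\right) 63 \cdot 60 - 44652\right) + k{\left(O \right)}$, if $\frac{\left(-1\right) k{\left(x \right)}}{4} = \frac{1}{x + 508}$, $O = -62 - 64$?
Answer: $- \frac{32353874}{191} \approx -1.6939 \cdot 10^{5}$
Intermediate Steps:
$O = -126$
$k{\left(x \right)} = - \frac{4}{508 + x}$ ($k{\left(x \right)} = - \frac{4}{x + 508} = - \frac{4}{508 + x}$)
$\left(\left(-33\right) 63 \cdot 60 - 44652\right) + k{\left(O \right)} = \left(\left(-33\right) 63 \cdot 60 - 44652\right) - \frac{4}{508 - 126} = \left(\left(-2079\right) 60 - 44652\right) - \frac{4}{382} = \left(-124740 - 44652\right) - \frac{2}{191} = -169392 - \frac{2}{191} = - \frac{32353874}{191}$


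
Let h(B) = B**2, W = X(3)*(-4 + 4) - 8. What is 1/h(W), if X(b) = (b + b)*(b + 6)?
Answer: 1/64 ≈ 0.015625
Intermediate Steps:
X(b) = 2*b*(6 + b) (X(b) = (2*b)*(6 + b) = 2*b*(6 + b))
W = -8 (W = (2*3*(6 + 3))*(-4 + 4) - 8 = (2*3*9)*0 - 8 = 54*0 - 8 = 0 - 8 = -8)
1/h(W) = 1/((-8)**2) = 1/64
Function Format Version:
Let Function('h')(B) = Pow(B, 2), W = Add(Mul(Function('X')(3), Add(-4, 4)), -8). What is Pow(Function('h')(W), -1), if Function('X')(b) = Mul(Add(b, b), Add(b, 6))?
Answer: Rational(1, 64) ≈ 0.015625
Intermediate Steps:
Function('X')(b) = Mul(2, b, Add(6, b)) (Function('X')(b) = Mul(Mul(2, b), Add(6, b)) = Mul(2, b, Add(6, b)))
W = -8 (W = Add(Mul(Mul(2, 3, Add(6, 3)), Add(-4, 4)), -8) = Add(Mul(Mul(2, 3, 9), 0), -8) = Add(Mul(54, 0), -8) = Add(0, -8) = -8)
Pow(Function('h')(W), -1) = Pow(Pow(-8, 2), -1) = Pow(64, -1) = Rational(1, 64)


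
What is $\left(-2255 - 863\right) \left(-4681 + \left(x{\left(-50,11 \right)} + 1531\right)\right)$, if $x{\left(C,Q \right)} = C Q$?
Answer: $11536600$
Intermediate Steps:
$\left(-2255 - 863\right) \left(-4681 + \left(x{\left(-50,11 \right)} + 1531\right)\right) = \left(-2255 - 863\right) \left(-4681 + \left(\left(-50\right) 11 + 1531\right)\right) = - 3118 \left(-4681 + \left(-550 + 1531\right)\right) = - 3118 \left(-4681 + 981\right) = \left(-3118\right) \left(-3700\right) = 11536600$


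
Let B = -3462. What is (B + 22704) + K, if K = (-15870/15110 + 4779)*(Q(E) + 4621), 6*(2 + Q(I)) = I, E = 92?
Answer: 33486560744/1511 ≈ 2.2162e+7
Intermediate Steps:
Q(I) = -2 + I/6
K = 33457486082/1511 (K = (-15870/15110 + 4779)*((-2 + (1/6)*92) + 4621) = (-15870*1/15110 + 4779)*((-2 + 46/3) + 4621) = (-1587/1511 + 4779)*(40/3 + 4621) = (7219482/1511)*(13903/3) = 33457486082/1511 ≈ 2.2143e+7)
(B + 22704) + K = (-3462 + 22704) + 33457486082/1511 = 19242 + 33457486082/1511 = 33486560744/1511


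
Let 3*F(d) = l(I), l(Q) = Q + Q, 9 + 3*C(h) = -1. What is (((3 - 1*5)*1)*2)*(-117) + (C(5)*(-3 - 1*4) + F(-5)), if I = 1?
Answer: 492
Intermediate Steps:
C(h) = -10/3 (C(h) = -3 + (⅓)*(-1) = -3 - ⅓ = -10/3)
l(Q) = 2*Q
F(d) = ⅔ (F(d) = (2*1)/3 = (⅓)*2 = ⅔)
(((3 - 1*5)*1)*2)*(-117) + (C(5)*(-3 - 1*4) + F(-5)) = (((3 - 1*5)*1)*2)*(-117) + (-10*(-3 - 1*4)/3 + ⅔) = (((3 - 5)*1)*2)*(-117) + (-10*(-3 - 4)/3 + ⅔) = (-2*1*2)*(-117) + (-10/3*(-7) + ⅔) = -2*2*(-117) + (70/3 + ⅔) = -4*(-117) + 24 = 468 + 24 = 492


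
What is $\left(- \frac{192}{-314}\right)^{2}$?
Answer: $\frac{9216}{24649} \approx 0.37389$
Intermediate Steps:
$\left(- \frac{192}{-314}\right)^{2} = \left(\left(-192\right) \left(- \frac{1}{314}\right)\right)^{2} = \left(\frac{96}{157}\right)^{2} = \frac{9216}{24649}$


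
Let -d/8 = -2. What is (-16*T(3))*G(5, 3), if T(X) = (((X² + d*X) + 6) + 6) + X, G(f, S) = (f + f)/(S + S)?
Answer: -1920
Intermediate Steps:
d = 16 (d = -8*(-2) = 16)
G(f, S) = f/S (G(f, S) = (2*f)/((2*S)) = (2*f)*(1/(2*S)) = f/S)
T(X) = 12 + X² + 17*X (T(X) = (((X² + 16*X) + 6) + 6) + X = ((6 + X² + 16*X) + 6) + X = (12 + X² + 16*X) + X = 12 + X² + 17*X)
(-16*T(3))*G(5, 3) = (-16*(12 + 3² + 17*3))*(5/3) = (-16*(12 + 9 + 51))*(5*(⅓)) = -16*72*(5/3) = -1152*5/3 = -1920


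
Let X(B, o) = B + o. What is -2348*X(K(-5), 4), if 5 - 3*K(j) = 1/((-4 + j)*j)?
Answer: -1793872/135 ≈ -13288.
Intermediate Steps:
K(j) = 5/3 - 1/(3*j*(-4 + j)) (K(j) = 5/3 - 1/(j*(-4 + j))/3 = 5/3 - 1/(3*j*(-4 + j)))
-2348*X(K(-5), 4) = -2348*((1/3)*(-1 - 20*(-5) + 5*(-5)**2)/(-5*(-4 - 5)) + 4) = -2348*((1/3)*(-1/5)*(-1 + 100 + 5*25)/(-9) + 4) = -2348*((1/3)*(-1/5)*(-1/9)*(-1 + 100 + 125) + 4) = -2348*((1/3)*(-1/5)*(-1/9)*224 + 4) = -2348*(224/135 + 4) = -2348*764/135 = -1793872/135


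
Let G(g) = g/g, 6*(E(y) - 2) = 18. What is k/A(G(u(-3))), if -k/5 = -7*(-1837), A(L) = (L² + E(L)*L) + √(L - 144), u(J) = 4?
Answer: -385770/179 + 64295*I*√143/179 ≈ -2155.1 + 4295.3*I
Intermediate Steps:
E(y) = 5 (E(y) = 2 + (⅙)*18 = 2 + 3 = 5)
G(g) = 1
A(L) = L² + √(-144 + L) + 5*L (A(L) = (L² + 5*L) + √(L - 144) = (L² + 5*L) + √(-144 + L) = L² + √(-144 + L) + 5*L)
k = -64295 (k = -(-35)*(-1837) = -5*12859 = -64295)
k/A(G(u(-3))) = -64295/(1² + √(-144 + 1) + 5*1) = -64295/(1 + √(-143) + 5) = -64295/(1 + I*√143 + 5) = -64295/(6 + I*√143)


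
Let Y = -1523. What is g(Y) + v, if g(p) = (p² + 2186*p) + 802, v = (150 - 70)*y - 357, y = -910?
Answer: -1082104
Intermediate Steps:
v = -73157 (v = (150 - 70)*(-910) - 357 = 80*(-910) - 357 = -72800 - 357 = -73157)
g(p) = 802 + p² + 2186*p
g(Y) + v = (802 + (-1523)² + 2186*(-1523)) - 73157 = (802 + 2319529 - 3329278) - 73157 = -1008947 - 73157 = -1082104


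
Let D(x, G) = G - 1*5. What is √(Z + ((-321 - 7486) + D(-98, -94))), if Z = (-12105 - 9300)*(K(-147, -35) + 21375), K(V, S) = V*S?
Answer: I*√567668506 ≈ 23826.0*I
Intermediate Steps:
K(V, S) = S*V
D(x, G) = -5 + G (D(x, G) = G - 5 = -5 + G)
Z = -567660600 (Z = (-12105 - 9300)*(-35*(-147) + 21375) = -21405*(5145 + 21375) = -21405*26520 = -567660600)
√(Z + ((-321 - 7486) + D(-98, -94))) = √(-567660600 + ((-321 - 7486) + (-5 - 94))) = √(-567660600 + (-7807 - 99)) = √(-567660600 - 7906) = √(-567668506) = I*√567668506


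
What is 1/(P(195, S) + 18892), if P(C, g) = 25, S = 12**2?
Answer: 1/18917 ≈ 5.2863e-5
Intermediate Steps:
S = 144
1/(P(195, S) + 18892) = 1/(25 + 18892) = 1/18917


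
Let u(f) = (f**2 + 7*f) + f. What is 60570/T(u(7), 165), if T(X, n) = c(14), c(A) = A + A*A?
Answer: 2019/7 ≈ 288.43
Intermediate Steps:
u(f) = f**2 + 8*f
c(A) = A + A**2
T(X, n) = 210 (T(X, n) = 14*(1 + 14) = 14*15 = 210)
60570/T(u(7), 165) = 60570/210 = 60570*(1/210) = 2019/7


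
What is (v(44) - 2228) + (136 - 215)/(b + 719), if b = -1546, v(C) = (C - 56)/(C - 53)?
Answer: -5524123/2481 ≈ -2226.6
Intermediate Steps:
v(C) = (-56 + C)/(-53 + C)
(v(44) - 2228) + (136 - 215)/(b + 719) = ((-56 + 44)/(-53 + 44) - 2228) + (136 - 215)/(-1546 + 719) = (-12/(-9) - 2228) - 79/(-827) = (-⅑*(-12) - 2228) - 79*(-1/827) = (4/3 - 2228) + 79/827 = -6680/3 + 79/827 = -5524123/2481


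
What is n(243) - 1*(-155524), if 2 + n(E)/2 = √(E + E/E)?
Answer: 155520 + 4*√61 ≈ 1.5555e+5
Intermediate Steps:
n(E) = -4 + 2*√(1 + E) (n(E) = -4 + 2*√(E + E/E) = -4 + 2*√(E + 1) = -4 + 2*√(1 + E))
n(243) - 1*(-155524) = (-4 + 2*√(1 + 243)) - 1*(-155524) = (-4 + 2*√244) + 155524 = (-4 + 2*(2*√61)) + 155524 = (-4 + 4*√61) + 155524 = 155520 + 4*√61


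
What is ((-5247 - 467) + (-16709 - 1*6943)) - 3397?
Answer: -32763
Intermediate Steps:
((-5247 - 467) + (-16709 - 1*6943)) - 3397 = (-5714 + (-16709 - 6943)) - 3397 = (-5714 - 23652) - 3397 = -29366 - 3397 = -32763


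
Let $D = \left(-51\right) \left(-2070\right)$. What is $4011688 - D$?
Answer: $3906118$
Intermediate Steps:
$D = 105570$
$4011688 - D = 4011688 - 105570 = 3906118$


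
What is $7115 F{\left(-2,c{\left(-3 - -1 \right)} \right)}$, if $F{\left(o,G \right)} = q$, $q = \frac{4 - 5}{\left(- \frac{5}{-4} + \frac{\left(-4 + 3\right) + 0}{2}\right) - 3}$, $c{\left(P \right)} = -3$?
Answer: $\frac{28460}{9} \approx 3162.2$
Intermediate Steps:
$q = \frac{4}{9}$ ($q = - \frac{1}{\left(\left(-5\right) \left(- \frac{1}{4}\right) + \left(-1 + 0\right) \frac{1}{2}\right) - 3} = - \frac{1}{\left(\frac{5}{4} - \frac{1}{2}\right) - 3} = - \frac{1}{\frac{3}{4} - 3} = - \frac{1}{- \frac{9}{4}} = \left(-1\right) \left(- \frac{4}{9}\right) = \frac{4}{9} \approx 0.44444$)
$F{\left(o,G \right)} = \frac{4}{9}$
$7115 F{\left(-2,c{\left(-3 - -1 \right)} \right)} = 7115 \cdot \frac{4}{9} = \frac{28460}{9}$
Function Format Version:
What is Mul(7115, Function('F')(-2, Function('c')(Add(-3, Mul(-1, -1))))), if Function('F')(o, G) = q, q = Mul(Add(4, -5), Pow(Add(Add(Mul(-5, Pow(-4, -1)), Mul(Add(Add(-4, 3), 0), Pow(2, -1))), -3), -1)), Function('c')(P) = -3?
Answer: Rational(28460, 9) ≈ 3162.2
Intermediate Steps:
q = Rational(4, 9) (q = Mul(-1, Pow(Add(Add(Mul(-5, Rational(-1, 4)), Mul(Add(-1, 0), Rational(1, 2))), -3), -1)) = Mul(-1, Pow(Add(Add(Rational(5, 4), Mul(-1, Rational(1, 2))), -3), -1)) = Mul(-1, Pow(Add(Add(Rational(5, 4), Rational(-1, 2)), -3), -1)) = Mul(-1, Pow(Add(Rational(3, 4), -3), -1)) = Mul(-1, Pow(Rational(-9, 4), -1)) = Mul(-1, Rational(-4, 9)) = Rational(4, 9) ≈ 0.44444)
Function('F')(o, G) = Rational(4, 9)
Mul(7115, Function('F')(-2, Function('c')(Add(-3, Mul(-1, -1))))) = Mul(7115, Rational(4, 9)) = Rational(28460, 9)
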